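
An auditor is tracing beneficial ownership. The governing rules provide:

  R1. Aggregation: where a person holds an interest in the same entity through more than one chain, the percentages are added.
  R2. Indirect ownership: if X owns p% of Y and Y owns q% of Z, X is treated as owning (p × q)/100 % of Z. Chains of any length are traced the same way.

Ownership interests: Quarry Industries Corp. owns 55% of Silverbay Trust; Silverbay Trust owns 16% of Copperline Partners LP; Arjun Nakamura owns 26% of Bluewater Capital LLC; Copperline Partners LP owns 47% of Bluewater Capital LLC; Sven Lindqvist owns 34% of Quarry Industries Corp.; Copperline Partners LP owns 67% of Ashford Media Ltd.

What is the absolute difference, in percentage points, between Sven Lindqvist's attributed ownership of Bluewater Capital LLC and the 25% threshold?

Chain via Quarry Industries Corp. → Silverbay Trust → Copperline Partners LP (R2): 34% × 55% × 16% × 47% = 1.40624% of Bluewater Capital LLC.
1.40624% falls short of the 25% threshold by 23.59376 percentage points.

23.59376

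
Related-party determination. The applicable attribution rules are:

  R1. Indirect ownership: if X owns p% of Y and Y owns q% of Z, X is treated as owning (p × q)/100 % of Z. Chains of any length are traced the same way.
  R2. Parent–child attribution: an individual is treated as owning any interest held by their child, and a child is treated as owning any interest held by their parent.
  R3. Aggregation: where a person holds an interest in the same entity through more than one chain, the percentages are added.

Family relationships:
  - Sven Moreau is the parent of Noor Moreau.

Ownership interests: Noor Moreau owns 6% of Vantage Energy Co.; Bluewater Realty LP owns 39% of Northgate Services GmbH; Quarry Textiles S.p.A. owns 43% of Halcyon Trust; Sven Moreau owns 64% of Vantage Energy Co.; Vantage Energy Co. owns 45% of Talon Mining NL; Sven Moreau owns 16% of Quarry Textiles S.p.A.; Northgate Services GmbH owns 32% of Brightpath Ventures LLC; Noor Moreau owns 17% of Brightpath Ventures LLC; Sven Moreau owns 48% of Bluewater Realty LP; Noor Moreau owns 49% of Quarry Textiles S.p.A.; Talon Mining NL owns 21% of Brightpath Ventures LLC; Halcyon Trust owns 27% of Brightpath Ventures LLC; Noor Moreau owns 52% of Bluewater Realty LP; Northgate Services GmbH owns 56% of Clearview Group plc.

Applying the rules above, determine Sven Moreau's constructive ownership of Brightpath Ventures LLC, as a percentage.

43.6415%

By parent–child attribution (R2), Sven Moreau is treated as also owning Noor Moreau's interest in Vantage Energy Co, giving 64% + 6% = 70%.
By parent–child attribution (R2), Sven Moreau is treated as also owning Noor Moreau's interest in Bluewater Realty LP, giving 48% + 52% = 100%.
By parent–child attribution (R2), Sven Moreau is treated as also owning Noor Moreau's interest in Quarry Textiles S.p.A, giving 16% + 49% = 65%.
By parent–child attribution (R2), Sven Moreau is treated as owning Noor Moreau's 17% interest in Brightpath Ventures LLC.
Chain via Vantage Energy Co. → Talon Mining NL (R1): 70% × 45% × 21% = 6.615% of Brightpath Ventures LLC.
Chain via Bluewater Realty LP → Northgate Services GmbH (R1): 100% × 39% × 32% = 12.48% of Brightpath Ventures LLC.
Chain via Quarry Textiles S.p.A. → Halcyon Trust (R1): 65% × 43% × 27% = 7.5465% of Brightpath Ventures LLC.
Direct interest in Brightpath Ventures LLC: 17%.
Aggregating (R3): 6.615% + 12.48% + 7.5465% + 17% = 43.6415%.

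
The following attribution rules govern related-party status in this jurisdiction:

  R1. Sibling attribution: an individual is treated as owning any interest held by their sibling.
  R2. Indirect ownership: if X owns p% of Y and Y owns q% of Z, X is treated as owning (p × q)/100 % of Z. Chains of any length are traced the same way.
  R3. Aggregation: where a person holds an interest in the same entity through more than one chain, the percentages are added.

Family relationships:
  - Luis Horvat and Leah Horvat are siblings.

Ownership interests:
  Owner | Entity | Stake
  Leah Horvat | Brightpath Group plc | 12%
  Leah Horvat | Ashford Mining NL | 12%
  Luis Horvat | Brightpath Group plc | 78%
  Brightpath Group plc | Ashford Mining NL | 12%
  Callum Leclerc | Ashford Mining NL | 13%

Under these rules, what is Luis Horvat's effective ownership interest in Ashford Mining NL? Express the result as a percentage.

By sibling attribution (R1), Luis Horvat is treated as also owning Leah Horvat's interest in Brightpath Group plc, giving 78% + 12% = 90%.
By sibling attribution (R1), Luis Horvat is treated as owning Leah Horvat's 12% interest in Ashford Mining NL.
Chain via Brightpath Group plc (R2): 90% × 12% = 10.8% of Ashford Mining NL.
Direct interest in Ashford Mining NL: 12%.
Aggregating (R3): 10.8% + 12% = 22.8%.

22.8%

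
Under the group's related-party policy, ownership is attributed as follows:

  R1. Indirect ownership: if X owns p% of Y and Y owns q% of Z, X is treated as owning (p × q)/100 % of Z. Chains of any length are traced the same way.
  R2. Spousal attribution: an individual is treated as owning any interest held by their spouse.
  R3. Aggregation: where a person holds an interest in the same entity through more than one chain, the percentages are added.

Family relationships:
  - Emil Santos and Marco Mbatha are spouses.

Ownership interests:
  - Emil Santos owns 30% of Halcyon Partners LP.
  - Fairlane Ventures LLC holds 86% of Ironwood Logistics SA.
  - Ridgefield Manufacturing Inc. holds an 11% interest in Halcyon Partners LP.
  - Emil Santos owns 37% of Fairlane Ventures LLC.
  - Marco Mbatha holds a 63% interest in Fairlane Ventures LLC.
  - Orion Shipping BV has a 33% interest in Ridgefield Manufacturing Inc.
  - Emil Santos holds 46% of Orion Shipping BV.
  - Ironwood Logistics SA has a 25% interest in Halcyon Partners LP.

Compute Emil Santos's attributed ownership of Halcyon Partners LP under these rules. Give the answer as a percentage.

By spousal attribution (R2), Emil Santos is treated as also owning Marco Mbatha's interest in Fairlane Ventures LLC, giving 37% + 63% = 100%.
Chain via Orion Shipping BV → Ridgefield Manufacturing Inc. (R1): 46% × 33% × 11% = 1.6698% of Halcyon Partners LP.
Chain via Fairlane Ventures LLC → Ironwood Logistics SA (R1): 100% × 86% × 25% = 21.5% of Halcyon Partners LP.
Direct interest in Halcyon Partners LP: 30%.
Aggregating (R3): 1.6698% + 21.5% + 30% = 53.1698%.

53.1698%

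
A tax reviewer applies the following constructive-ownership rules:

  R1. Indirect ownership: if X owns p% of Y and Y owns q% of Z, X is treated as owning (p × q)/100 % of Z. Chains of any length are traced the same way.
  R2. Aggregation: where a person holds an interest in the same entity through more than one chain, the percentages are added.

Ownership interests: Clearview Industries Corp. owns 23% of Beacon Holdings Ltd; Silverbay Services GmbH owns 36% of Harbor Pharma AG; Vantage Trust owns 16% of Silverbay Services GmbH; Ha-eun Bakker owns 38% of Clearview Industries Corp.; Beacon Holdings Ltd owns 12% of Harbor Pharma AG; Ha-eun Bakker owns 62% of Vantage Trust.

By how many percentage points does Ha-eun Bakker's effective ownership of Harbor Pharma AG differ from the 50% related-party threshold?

Chain via Vantage Trust → Silverbay Services GmbH (R1): 62% × 16% × 36% = 3.5712% of Harbor Pharma AG.
Chain via Clearview Industries Corp. → Beacon Holdings Ltd (R1): 38% × 23% × 12% = 1.0488% of Harbor Pharma AG.
Aggregating (R2): 3.5712% + 1.0488% = 4.62%.
4.62% falls short of the 50% threshold by 45.38 percentage points.

45.38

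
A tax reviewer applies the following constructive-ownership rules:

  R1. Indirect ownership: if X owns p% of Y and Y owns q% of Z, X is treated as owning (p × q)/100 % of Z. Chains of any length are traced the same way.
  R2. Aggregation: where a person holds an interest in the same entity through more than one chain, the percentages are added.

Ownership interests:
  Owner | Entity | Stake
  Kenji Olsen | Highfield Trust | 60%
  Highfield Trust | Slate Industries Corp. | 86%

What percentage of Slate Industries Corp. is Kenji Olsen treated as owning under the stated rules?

Chain via Highfield Trust (R1): 60% × 86% = 51.6% of Slate Industries Corp.

51.6%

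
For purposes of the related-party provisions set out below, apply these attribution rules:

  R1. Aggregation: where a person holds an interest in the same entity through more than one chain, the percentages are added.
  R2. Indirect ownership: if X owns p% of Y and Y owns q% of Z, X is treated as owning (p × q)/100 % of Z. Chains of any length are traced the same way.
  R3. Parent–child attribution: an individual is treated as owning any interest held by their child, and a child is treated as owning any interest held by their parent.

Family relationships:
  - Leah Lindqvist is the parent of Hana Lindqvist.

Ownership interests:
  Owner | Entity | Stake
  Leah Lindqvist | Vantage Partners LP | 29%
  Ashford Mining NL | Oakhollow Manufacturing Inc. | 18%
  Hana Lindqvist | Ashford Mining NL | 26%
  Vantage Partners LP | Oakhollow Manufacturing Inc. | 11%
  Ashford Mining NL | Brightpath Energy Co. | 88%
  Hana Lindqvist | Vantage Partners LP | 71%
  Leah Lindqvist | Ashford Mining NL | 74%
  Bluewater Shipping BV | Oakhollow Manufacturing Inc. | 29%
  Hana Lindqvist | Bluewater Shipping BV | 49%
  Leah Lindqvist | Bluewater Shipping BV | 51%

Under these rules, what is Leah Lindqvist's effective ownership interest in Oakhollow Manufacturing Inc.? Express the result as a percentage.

By parent–child attribution (R3), Leah Lindqvist is treated as also owning Hana Lindqvist's interest in Bluewater Shipping BV, giving 51% + 49% = 100%.
By parent–child attribution (R3), Leah Lindqvist is treated as also owning Hana Lindqvist's interest in Ashford Mining NL, giving 74% + 26% = 100%.
By parent–child attribution (R3), Leah Lindqvist is treated as also owning Hana Lindqvist's interest in Vantage Partners LP, giving 29% + 71% = 100%.
Chain via Bluewater Shipping BV (R2): 100% × 29% = 29% of Oakhollow Manufacturing Inc.
Chain via Ashford Mining NL (R2): 100% × 18% = 18% of Oakhollow Manufacturing Inc.
Chain via Vantage Partners LP (R2): 100% × 11% = 11% of Oakhollow Manufacturing Inc.
Aggregating (R1): 29% + 18% + 11% = 58%.

58%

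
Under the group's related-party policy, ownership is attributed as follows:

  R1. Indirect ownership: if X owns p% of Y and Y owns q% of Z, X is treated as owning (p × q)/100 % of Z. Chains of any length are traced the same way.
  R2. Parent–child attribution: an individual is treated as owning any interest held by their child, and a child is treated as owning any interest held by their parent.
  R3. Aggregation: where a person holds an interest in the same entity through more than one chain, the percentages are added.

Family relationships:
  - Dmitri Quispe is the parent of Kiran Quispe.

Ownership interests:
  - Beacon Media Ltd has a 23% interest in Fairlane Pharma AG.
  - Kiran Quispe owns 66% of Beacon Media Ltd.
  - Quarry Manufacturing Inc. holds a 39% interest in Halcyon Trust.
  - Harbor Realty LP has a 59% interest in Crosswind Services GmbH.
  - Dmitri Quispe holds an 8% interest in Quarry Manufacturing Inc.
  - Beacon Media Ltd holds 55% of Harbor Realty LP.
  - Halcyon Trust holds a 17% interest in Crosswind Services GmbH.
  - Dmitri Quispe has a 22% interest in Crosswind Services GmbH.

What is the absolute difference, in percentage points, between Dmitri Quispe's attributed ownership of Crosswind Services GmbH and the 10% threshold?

33.9474

By parent–child attribution (R2), Dmitri Quispe is treated as owning Kiran Quispe's 66% interest in Beacon Media Ltd.
Chain via Quarry Manufacturing Inc. → Halcyon Trust (R1): 8% × 39% × 17% = 0.5304% of Crosswind Services GmbH.
Direct interest in Crosswind Services GmbH: 22%.
Chain via Beacon Media Ltd → Harbor Realty LP (R1): 66% × 55% × 59% = 21.417% of Crosswind Services GmbH.
Aggregating (R3): 0.5304% + 22% + 21.417% = 43.9474%.
43.9474% exceeds the 10% threshold by 33.9474 percentage points.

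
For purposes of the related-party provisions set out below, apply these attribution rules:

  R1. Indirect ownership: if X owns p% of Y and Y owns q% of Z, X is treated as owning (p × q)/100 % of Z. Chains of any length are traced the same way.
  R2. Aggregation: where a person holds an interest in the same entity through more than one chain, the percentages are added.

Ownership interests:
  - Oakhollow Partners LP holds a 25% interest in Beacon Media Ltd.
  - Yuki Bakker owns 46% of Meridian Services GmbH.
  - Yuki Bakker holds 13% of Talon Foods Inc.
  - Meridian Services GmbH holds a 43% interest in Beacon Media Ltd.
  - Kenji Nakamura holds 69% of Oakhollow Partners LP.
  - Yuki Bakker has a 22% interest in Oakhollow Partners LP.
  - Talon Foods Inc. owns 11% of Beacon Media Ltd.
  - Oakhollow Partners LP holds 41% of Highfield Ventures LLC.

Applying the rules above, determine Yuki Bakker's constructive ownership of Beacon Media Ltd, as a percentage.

Chain via Meridian Services GmbH (R1): 46% × 43% = 19.78% of Beacon Media Ltd.
Chain via Talon Foods Inc. (R1): 13% × 11% = 1.43% of Beacon Media Ltd.
Chain via Oakhollow Partners LP (R1): 22% × 25% = 5.5% of Beacon Media Ltd.
Aggregating (R2): 19.78% + 1.43% + 5.5% = 26.71%.

26.71%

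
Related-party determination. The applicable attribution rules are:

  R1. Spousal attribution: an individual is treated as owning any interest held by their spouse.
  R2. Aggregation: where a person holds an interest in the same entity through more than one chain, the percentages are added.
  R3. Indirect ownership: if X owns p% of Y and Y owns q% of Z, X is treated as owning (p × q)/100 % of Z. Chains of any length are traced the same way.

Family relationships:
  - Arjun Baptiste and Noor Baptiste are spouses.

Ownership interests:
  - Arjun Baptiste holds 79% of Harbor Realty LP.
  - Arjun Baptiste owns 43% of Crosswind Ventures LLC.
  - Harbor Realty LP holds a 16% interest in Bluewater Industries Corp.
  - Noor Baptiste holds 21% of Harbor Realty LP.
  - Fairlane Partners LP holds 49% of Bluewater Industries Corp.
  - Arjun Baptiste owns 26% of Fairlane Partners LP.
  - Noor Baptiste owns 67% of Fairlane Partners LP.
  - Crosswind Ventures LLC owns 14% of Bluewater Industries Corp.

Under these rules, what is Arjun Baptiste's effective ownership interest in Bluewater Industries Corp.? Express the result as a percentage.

67.59%

By spousal attribution (R1), Arjun Baptiste is treated as also owning Noor Baptiste's interest in Harbor Realty LP, giving 79% + 21% = 100%.
By spousal attribution (R1), Arjun Baptiste is treated as also owning Noor Baptiste's interest in Fairlane Partners LP, giving 26% + 67% = 93%.
Chain via Harbor Realty LP (R3): 100% × 16% = 16% of Bluewater Industries Corp.
Chain via Fairlane Partners LP (R3): 93% × 49% = 45.57% of Bluewater Industries Corp.
Chain via Crosswind Ventures LLC (R3): 43% × 14% = 6.02% of Bluewater Industries Corp.
Aggregating (R2): 16% + 45.57% + 6.02% = 67.59%.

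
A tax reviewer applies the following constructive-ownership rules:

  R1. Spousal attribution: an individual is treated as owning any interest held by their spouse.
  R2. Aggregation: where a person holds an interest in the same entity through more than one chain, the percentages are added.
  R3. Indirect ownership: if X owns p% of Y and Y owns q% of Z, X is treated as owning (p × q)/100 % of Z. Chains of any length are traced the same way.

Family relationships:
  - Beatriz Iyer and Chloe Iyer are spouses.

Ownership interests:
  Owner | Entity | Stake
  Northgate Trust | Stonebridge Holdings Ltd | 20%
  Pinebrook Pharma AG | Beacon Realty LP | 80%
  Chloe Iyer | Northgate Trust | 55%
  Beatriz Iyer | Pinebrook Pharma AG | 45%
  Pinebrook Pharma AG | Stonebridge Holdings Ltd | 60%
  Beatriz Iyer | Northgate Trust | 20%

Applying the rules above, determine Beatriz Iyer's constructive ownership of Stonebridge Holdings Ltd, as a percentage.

By spousal attribution (R1), Beatriz Iyer is treated as also owning Chloe Iyer's interest in Northgate Trust, giving 20% + 55% = 75%.
Chain via Pinebrook Pharma AG (R3): 45% × 60% = 27% of Stonebridge Holdings Ltd.
Chain via Northgate Trust (R3): 75% × 20% = 15% of Stonebridge Holdings Ltd.
Aggregating (R2): 27% + 15% = 42%.

42%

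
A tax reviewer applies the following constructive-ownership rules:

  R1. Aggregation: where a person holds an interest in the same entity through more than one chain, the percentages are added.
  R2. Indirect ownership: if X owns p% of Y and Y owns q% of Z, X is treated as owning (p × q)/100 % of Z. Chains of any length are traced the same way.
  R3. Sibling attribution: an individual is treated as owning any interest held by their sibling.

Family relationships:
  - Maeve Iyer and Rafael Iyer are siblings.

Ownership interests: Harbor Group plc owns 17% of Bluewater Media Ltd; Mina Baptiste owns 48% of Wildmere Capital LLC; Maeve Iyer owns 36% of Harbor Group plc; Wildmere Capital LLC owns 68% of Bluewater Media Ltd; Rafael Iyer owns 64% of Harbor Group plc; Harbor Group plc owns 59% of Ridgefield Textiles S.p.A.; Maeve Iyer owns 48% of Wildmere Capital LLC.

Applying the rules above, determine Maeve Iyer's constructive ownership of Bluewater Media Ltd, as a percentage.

By sibling attribution (R3), Maeve Iyer is treated as also owning Rafael Iyer's interest in Harbor Group plc, giving 36% + 64% = 100%.
Chain via Harbor Group plc (R2): 100% × 17% = 17% of Bluewater Media Ltd.
Chain via Wildmere Capital LLC (R2): 48% × 68% = 32.64% of Bluewater Media Ltd.
Aggregating (R1): 17% + 32.64% = 49.64%.

49.64%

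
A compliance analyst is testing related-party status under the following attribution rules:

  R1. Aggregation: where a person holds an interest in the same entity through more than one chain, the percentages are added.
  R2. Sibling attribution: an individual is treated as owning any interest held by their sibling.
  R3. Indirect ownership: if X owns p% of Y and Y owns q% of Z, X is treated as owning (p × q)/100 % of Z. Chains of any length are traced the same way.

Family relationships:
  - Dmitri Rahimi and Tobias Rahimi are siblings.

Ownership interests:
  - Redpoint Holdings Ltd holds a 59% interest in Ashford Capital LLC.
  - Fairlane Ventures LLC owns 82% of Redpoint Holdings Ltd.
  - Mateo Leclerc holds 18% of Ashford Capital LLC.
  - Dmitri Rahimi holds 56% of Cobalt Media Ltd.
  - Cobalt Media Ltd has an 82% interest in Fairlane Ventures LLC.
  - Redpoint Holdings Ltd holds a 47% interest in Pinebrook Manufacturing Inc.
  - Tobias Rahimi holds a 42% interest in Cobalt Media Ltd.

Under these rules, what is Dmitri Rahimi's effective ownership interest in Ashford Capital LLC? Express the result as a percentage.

By sibling attribution (R2), Dmitri Rahimi is treated as also owning Tobias Rahimi's interest in Cobalt Media Ltd, giving 56% + 42% = 98%.
Chain via Cobalt Media Ltd → Fairlane Ventures LLC → Redpoint Holdings Ltd (R3): 98% × 82% × 82% × 59% = 38.878168% of Ashford Capital LLC.

38.878168%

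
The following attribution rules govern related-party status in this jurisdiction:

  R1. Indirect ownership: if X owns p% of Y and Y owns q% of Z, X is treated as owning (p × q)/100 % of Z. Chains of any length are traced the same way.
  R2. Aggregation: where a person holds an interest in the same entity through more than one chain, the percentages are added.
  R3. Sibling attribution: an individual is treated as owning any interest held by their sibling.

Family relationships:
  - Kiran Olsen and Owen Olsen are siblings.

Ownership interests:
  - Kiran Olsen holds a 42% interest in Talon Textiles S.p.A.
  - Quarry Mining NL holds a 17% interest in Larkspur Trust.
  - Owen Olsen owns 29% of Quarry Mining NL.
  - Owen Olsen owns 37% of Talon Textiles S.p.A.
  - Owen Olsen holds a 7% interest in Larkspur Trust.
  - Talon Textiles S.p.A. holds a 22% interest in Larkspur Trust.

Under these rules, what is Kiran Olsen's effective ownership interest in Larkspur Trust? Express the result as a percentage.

By sibling attribution (R3), Kiran Olsen is treated as also owning Owen Olsen's interest in Talon Textiles S.p.A, giving 42% + 37% = 79%.
By sibling attribution (R3), Kiran Olsen is treated as owning Owen Olsen's 29% interest in Quarry Mining NL.
By sibling attribution (R3), Kiran Olsen is treated as owning Owen Olsen's 7% interest in Larkspur Trust.
Chain via Talon Textiles S.p.A. (R1): 79% × 22% = 17.38% of Larkspur Trust.
Chain via Quarry Mining NL (R1): 29% × 17% = 4.93% of Larkspur Trust.
Direct interest in Larkspur Trust: 7%.
Aggregating (R2): 17.38% + 4.93% + 7% = 29.31%.

29.31%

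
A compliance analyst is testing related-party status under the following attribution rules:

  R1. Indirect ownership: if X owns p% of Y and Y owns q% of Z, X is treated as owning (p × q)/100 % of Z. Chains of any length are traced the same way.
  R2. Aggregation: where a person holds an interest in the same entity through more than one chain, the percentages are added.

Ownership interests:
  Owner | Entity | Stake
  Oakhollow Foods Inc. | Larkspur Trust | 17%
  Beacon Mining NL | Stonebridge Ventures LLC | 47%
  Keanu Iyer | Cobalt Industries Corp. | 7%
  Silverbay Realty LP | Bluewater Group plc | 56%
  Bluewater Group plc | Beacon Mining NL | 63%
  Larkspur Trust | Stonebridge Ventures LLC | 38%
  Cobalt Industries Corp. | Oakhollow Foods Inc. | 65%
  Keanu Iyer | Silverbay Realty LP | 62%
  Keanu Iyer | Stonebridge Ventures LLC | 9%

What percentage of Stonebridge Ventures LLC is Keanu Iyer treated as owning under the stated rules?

Chain via Cobalt Industries Corp. → Oakhollow Foods Inc. → Larkspur Trust (R1): 7% × 65% × 17% × 38% = 0.29393% of Stonebridge Ventures LLC.
Chain via Silverbay Realty LP → Bluewater Group plc → Beacon Mining NL (R1): 62% × 56% × 63% × 47% = 10.280592% of Stonebridge Ventures LLC.
Direct interest in Stonebridge Ventures LLC: 9%.
Aggregating (R2): 0.29393% + 10.280592% + 9% = 19.574522%.

19.574522%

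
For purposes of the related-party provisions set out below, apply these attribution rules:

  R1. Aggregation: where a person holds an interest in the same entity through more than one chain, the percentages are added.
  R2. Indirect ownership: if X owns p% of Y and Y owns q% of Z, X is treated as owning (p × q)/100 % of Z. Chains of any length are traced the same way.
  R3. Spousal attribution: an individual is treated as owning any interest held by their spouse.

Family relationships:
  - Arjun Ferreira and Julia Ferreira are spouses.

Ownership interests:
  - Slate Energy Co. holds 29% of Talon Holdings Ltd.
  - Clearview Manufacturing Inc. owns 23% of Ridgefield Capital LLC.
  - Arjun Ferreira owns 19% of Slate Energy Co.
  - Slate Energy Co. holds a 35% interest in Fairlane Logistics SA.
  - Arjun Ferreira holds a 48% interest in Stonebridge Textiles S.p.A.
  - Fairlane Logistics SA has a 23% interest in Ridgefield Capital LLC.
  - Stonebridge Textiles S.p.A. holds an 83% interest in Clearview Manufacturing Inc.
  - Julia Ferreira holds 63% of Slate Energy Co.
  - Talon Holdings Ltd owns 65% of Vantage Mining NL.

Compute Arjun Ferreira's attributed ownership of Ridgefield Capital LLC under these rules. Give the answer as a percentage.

By spousal attribution (R3), Arjun Ferreira is treated as also owning Julia Ferreira's interest in Slate Energy Co, giving 19% + 63% = 82%.
Chain via Stonebridge Textiles S.p.A. → Clearview Manufacturing Inc. (R2): 48% × 83% × 23% = 9.1632% of Ridgefield Capital LLC.
Chain via Slate Energy Co. → Fairlane Logistics SA (R2): 82% × 35% × 23% = 6.601% of Ridgefield Capital LLC.
Aggregating (R1): 9.1632% + 6.601% = 15.7642%.

15.7642%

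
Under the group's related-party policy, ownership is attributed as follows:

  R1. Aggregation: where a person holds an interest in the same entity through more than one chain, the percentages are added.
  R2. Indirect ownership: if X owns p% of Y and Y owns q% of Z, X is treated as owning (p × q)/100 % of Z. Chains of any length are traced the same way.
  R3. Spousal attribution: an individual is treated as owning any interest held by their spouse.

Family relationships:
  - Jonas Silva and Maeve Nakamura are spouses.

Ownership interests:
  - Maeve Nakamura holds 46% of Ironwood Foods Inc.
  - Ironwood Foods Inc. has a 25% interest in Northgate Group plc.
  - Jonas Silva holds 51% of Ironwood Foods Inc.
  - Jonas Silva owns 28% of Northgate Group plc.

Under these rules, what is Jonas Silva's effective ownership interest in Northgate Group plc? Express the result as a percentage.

By spousal attribution (R3), Jonas Silva is treated as also owning Maeve Nakamura's interest in Ironwood Foods Inc, giving 51% + 46% = 97%.
Chain via Ironwood Foods Inc. (R2): 97% × 25% = 24.25% of Northgate Group plc.
Direct interest in Northgate Group plc: 28%.
Aggregating (R1): 24.25% + 28% = 52.25%.

52.25%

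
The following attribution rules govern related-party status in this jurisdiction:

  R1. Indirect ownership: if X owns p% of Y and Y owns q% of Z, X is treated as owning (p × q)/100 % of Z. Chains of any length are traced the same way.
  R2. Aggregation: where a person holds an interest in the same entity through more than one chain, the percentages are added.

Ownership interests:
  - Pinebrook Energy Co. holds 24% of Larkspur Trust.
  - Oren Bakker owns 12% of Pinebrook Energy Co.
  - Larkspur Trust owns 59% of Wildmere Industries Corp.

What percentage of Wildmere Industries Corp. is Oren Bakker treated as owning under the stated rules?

1.6992%

Chain via Pinebrook Energy Co. → Larkspur Trust (R1): 12% × 24% × 59% = 1.6992% of Wildmere Industries Corp.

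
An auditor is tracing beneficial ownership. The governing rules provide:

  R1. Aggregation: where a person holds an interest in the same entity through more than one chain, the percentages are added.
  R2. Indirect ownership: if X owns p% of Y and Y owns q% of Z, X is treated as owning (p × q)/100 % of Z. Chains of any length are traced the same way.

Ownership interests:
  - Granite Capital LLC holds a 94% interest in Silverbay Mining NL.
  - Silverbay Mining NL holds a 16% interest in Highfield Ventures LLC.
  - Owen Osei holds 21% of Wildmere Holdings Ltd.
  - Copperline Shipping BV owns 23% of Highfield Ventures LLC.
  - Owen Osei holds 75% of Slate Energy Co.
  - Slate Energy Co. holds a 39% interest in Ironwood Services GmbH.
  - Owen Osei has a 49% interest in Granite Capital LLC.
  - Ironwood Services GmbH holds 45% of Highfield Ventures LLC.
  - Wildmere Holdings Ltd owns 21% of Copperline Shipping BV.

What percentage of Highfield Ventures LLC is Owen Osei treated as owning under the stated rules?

21.5464%

Chain via Wildmere Holdings Ltd → Copperline Shipping BV (R2): 21% × 21% × 23% = 1.0143% of Highfield Ventures LLC.
Chain via Granite Capital LLC → Silverbay Mining NL (R2): 49% × 94% × 16% = 7.3696% of Highfield Ventures LLC.
Chain via Slate Energy Co. → Ironwood Services GmbH (R2): 75% × 39% × 45% = 13.1625% of Highfield Ventures LLC.
Aggregating (R1): 1.0143% + 7.3696% + 13.1625% = 21.5464%.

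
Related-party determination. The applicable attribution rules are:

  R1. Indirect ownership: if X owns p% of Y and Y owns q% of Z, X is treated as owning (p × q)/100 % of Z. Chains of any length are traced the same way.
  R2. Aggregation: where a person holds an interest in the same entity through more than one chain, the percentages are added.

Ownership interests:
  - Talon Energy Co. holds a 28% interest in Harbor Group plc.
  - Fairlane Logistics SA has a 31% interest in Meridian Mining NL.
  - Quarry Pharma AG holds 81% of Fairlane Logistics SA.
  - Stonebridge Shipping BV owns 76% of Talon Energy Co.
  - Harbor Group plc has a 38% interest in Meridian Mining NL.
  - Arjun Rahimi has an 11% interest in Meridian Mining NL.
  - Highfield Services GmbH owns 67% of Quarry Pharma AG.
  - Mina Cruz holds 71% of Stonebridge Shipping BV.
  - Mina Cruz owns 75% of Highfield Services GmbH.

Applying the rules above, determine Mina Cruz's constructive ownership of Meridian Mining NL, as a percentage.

Chain via Stonebridge Shipping BV → Talon Energy Co. → Harbor Group plc (R1): 71% × 76% × 28% × 38% = 5.741344% of Meridian Mining NL.
Chain via Highfield Services GmbH → Quarry Pharma AG → Fairlane Logistics SA (R1): 75% × 67% × 81% × 31% = 12.617775% of Meridian Mining NL.
Aggregating (R2): 5.741344% + 12.617775% = 18.359119%.

18.359119%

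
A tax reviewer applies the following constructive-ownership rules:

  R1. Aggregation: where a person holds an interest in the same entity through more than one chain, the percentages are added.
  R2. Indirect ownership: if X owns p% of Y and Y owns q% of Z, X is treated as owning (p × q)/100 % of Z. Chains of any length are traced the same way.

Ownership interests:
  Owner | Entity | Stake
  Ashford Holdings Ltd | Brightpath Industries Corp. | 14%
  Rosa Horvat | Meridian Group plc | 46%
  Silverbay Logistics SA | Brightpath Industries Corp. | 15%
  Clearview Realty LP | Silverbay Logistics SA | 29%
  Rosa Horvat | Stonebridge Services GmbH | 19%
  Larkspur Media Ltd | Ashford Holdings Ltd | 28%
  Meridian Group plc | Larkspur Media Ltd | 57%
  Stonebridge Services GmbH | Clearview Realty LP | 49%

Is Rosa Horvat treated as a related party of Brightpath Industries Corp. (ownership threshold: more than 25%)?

No

Chain via Stonebridge Services GmbH → Clearview Realty LP → Silverbay Logistics SA (R2): 19% × 49% × 29% × 15% = 0.404985% of Brightpath Industries Corp.
Chain via Meridian Group plc → Larkspur Media Ltd → Ashford Holdings Ltd (R2): 46% × 57% × 28% × 14% = 1.027824% of Brightpath Industries Corp.
Aggregating (R1): 0.404985% + 1.027824% = 1.432809%.
1.432809% does not exceed the 25% threshold, so Rosa is not a related party to Brightpath Industries Corp.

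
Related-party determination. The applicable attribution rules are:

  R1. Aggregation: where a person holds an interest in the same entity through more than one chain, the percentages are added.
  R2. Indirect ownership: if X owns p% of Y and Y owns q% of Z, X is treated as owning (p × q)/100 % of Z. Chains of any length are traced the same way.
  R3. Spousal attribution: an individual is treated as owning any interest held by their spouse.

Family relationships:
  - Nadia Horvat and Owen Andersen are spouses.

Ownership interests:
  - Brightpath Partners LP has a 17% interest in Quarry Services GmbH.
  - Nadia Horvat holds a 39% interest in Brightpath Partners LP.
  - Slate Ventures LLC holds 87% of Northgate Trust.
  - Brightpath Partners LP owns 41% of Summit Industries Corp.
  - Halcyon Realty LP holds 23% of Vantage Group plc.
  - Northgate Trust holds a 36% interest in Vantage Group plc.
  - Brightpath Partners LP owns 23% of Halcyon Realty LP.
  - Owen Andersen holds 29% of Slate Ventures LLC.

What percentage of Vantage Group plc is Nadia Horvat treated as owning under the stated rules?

11.1459%

By spousal attribution (R3), Nadia Horvat is treated as owning Owen Andersen's 29% interest in Slate Ventures LLC.
Chain via Brightpath Partners LP → Halcyon Realty LP (R2): 39% × 23% × 23% = 2.0631% of Vantage Group plc.
Chain via Slate Ventures LLC → Northgate Trust (R2): 29% × 87% × 36% = 9.0828% of Vantage Group plc.
Aggregating (R1): 2.0631% + 9.0828% = 11.1459%.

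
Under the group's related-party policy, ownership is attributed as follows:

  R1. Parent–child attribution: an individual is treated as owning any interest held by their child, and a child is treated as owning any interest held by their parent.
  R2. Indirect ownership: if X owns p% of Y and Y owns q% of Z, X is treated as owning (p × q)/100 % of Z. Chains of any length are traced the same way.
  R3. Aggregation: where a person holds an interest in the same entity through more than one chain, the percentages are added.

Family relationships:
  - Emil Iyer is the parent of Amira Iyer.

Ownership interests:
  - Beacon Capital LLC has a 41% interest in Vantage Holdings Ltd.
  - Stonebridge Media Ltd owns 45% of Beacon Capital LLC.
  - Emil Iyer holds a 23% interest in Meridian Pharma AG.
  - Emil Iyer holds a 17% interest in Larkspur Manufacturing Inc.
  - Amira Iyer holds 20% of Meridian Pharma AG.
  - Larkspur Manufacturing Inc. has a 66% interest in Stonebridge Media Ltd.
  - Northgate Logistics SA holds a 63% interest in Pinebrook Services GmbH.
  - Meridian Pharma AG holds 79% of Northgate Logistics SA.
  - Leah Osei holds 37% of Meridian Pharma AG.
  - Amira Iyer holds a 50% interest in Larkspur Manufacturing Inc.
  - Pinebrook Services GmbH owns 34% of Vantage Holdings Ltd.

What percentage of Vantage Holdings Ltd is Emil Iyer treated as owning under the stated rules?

15.434964%

By parent–child attribution (R1), Emil Iyer is treated as also owning Amira Iyer's interest in Meridian Pharma AG, giving 23% + 20% = 43%.
By parent–child attribution (R1), Emil Iyer is treated as also owning Amira Iyer's interest in Larkspur Manufacturing Inc, giving 17% + 50% = 67%.
Chain via Meridian Pharma AG → Northgate Logistics SA → Pinebrook Services GmbH (R2): 43% × 79% × 63% × 34% = 7.276374% of Vantage Holdings Ltd.
Chain via Larkspur Manufacturing Inc. → Stonebridge Media Ltd → Beacon Capital LLC (R2): 67% × 66% × 45% × 41% = 8.15859% of Vantage Holdings Ltd.
Aggregating (R3): 7.276374% + 8.15859% = 15.434964%.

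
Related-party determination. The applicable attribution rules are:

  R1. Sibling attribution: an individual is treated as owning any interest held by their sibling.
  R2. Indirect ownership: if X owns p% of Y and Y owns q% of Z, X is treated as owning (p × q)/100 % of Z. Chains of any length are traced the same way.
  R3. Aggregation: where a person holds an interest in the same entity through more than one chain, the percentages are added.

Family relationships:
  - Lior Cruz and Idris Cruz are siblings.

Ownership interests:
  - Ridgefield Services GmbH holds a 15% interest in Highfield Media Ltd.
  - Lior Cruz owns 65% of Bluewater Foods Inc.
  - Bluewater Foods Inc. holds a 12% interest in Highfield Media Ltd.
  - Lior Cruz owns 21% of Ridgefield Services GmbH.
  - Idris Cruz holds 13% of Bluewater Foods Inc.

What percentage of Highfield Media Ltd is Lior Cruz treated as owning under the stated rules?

12.51%

By sibling attribution (R1), Lior Cruz is treated as also owning Idris Cruz's interest in Bluewater Foods Inc, giving 65% + 13% = 78%.
Chain via Ridgefield Services GmbH (R2): 21% × 15% = 3.15% of Highfield Media Ltd.
Chain via Bluewater Foods Inc. (R2): 78% × 12% = 9.36% of Highfield Media Ltd.
Aggregating (R3): 3.15% + 9.36% = 12.51%.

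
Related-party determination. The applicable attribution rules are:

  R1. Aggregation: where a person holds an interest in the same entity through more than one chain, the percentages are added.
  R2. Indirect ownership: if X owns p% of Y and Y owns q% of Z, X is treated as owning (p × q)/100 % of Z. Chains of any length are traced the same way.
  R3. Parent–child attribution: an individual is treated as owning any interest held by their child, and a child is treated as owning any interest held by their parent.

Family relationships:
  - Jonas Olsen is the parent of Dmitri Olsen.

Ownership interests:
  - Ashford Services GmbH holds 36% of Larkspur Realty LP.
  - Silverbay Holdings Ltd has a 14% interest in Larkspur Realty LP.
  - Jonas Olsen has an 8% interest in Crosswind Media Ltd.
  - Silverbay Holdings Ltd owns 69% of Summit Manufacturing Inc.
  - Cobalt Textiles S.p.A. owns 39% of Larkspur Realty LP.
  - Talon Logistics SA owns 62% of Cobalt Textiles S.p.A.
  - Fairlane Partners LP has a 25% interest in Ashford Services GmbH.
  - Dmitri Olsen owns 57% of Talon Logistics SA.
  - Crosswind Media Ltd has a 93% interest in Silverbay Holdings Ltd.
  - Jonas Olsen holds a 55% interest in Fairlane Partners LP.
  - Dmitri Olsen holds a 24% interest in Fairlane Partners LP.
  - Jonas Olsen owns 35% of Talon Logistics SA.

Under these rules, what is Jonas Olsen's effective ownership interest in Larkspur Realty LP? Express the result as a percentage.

By parent–child attribution (R3), Jonas Olsen is treated as also owning Dmitri Olsen's interest in Fairlane Partners LP, giving 55% + 24% = 79%.
By parent–child attribution (R3), Jonas Olsen is treated as also owning Dmitri Olsen's interest in Talon Logistics SA, giving 35% + 57% = 92%.
Chain via Fairlane Partners LP → Ashford Services GmbH (R2): 79% × 25% × 36% = 7.11% of Larkspur Realty LP.
Chain via Talon Logistics SA → Cobalt Textiles S.p.A. (R2): 92% × 62% × 39% = 22.2456% of Larkspur Realty LP.
Chain via Crosswind Media Ltd → Silverbay Holdings Ltd (R2): 8% × 93% × 14% = 1.0416% of Larkspur Realty LP.
Aggregating (R1): 7.11% + 22.2456% + 1.0416% = 30.3972%.

30.3972%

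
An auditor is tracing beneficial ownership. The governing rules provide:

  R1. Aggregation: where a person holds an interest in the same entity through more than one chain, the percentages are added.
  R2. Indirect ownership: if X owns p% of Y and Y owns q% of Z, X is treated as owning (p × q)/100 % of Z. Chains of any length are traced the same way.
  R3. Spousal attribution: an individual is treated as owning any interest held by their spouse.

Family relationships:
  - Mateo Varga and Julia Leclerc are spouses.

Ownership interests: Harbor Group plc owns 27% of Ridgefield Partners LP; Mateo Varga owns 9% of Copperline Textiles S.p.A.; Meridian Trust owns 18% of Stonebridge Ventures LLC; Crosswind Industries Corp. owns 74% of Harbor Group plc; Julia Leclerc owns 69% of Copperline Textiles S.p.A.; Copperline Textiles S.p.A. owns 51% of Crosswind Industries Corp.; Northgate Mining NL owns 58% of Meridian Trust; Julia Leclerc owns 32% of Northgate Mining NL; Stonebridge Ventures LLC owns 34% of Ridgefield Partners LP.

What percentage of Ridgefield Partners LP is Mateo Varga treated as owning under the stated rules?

9.083916%

By spousal attribution (R3), Mateo Varga is treated as also owning Julia Leclerc's interest in Copperline Textiles S.p.A, giving 9% + 69% = 78%.
By spousal attribution (R3), Mateo Varga is treated as owning Julia Leclerc's 32% interest in Northgate Mining NL.
Chain via Copperline Textiles S.p.A. → Crosswind Industries Corp. → Harbor Group plc (R2): 78% × 51% × 74% × 27% = 7.948044% of Ridgefield Partners LP.
Chain via Northgate Mining NL → Meridian Trust → Stonebridge Ventures LLC (R2): 32% × 58% × 18% × 34% = 1.135872% of Ridgefield Partners LP.
Aggregating (R1): 7.948044% + 1.135872% = 9.083916%.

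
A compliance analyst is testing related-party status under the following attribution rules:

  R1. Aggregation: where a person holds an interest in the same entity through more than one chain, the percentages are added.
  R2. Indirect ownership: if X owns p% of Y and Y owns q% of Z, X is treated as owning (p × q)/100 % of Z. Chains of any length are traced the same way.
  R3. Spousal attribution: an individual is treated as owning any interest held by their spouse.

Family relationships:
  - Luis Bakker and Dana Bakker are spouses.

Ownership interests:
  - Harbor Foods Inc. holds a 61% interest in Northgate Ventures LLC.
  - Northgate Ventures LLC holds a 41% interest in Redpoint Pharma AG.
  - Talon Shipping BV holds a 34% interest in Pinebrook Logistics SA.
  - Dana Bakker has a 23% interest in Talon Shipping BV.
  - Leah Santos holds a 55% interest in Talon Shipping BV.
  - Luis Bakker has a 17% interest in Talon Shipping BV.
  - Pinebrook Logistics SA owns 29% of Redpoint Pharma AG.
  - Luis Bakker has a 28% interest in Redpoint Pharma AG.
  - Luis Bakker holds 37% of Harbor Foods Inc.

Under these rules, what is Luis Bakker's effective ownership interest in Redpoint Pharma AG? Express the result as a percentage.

41.1977%

By spousal attribution (R3), Luis Bakker is treated as also owning Dana Bakker's interest in Talon Shipping BV, giving 17% + 23% = 40%.
Chain via Harbor Foods Inc. → Northgate Ventures LLC (R2): 37% × 61% × 41% = 9.2537% of Redpoint Pharma AG.
Chain via Talon Shipping BV → Pinebrook Logistics SA (R2): 40% × 34% × 29% = 3.944% of Redpoint Pharma AG.
Direct interest in Redpoint Pharma AG: 28%.
Aggregating (R1): 9.2537% + 3.944% + 28% = 41.1977%.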